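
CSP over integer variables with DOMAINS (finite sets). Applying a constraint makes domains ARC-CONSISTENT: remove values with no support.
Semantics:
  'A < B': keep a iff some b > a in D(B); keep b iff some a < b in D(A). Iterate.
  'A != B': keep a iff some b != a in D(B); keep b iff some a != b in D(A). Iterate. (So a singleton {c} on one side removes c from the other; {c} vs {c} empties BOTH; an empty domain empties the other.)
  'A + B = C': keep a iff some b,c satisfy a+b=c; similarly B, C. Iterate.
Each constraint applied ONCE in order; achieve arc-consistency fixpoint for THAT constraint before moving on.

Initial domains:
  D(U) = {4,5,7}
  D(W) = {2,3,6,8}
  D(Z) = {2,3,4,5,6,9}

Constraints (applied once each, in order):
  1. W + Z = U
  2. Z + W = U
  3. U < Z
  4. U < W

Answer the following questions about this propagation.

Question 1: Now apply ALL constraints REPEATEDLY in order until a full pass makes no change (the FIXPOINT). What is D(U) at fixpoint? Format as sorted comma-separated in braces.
Answer: {}

Derivation:
pass 0 (initial): D(U)={4,5,7}
pass 1: U {4,5,7}->{}; W {2,3,6,8}->{}; Z {2,3,4,5,6,9}->{5}
pass 2: Z {5}->{}
pass 3: no change
Fixpoint after 3 passes: D(U) = {}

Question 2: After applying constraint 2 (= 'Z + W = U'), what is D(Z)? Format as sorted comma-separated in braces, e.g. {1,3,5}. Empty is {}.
Constraint 1 (W + Z = U) on D(W)={2,3,6,8} D(Z)={2,3,4,5,6,9} D(U)={4,5,7}: W {2,3,6,8}->{2,3}; Z {2,3,4,5,6,9}->{2,3,4,5}
Constraint 2 (Z + W = U) on D(Z)={2,3,4,5} D(W)={2,3} D(U)={4,5,7}: no change
So after constraint 2: D(Z) = {2,3,4,5}

Answer: {2,3,4,5}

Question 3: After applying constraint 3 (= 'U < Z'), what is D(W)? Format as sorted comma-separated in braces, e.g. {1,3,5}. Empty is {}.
Constraint 1 (W + Z = U) on D(W)={2,3,6,8} D(Z)={2,3,4,5,6,9} D(U)={4,5,7}: W {2,3,6,8}->{2,3}; Z {2,3,4,5,6,9}->{2,3,4,5}
Constraint 2 (Z + W = U) on D(Z)={2,3,4,5} D(W)={2,3} D(U)={4,5,7}: no change
Constraint 3 (U < Z) on D(U)={4,5,7} D(Z)={2,3,4,5}: U {4,5,7}->{4}; Z {2,3,4,5}->{5}
So after constraint 3: D(W) = {2,3}

Answer: {2,3}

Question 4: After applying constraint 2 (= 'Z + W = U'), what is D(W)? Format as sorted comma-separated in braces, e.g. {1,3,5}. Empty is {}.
Answer: {2,3}

Derivation:
Constraint 1 (W + Z = U) on D(W)={2,3,6,8} D(Z)={2,3,4,5,6,9} D(U)={4,5,7}: W {2,3,6,8}->{2,3}; Z {2,3,4,5,6,9}->{2,3,4,5}
Constraint 2 (Z + W = U) on D(Z)={2,3,4,5} D(W)={2,3} D(U)={4,5,7}: no change
So after constraint 2: D(W) = {2,3}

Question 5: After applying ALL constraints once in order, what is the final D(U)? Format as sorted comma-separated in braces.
Constraint 1 (W + Z = U) on D(W)={2,3,6,8} D(Z)={2,3,4,5,6,9} D(U)={4,5,7}: W {2,3,6,8}->{2,3}; Z {2,3,4,5,6,9}->{2,3,4,5}
Constraint 2 (Z + W = U) on D(Z)={2,3,4,5} D(W)={2,3} D(U)={4,5,7}: no change
Constraint 3 (U < Z) on D(U)={4,5,7} D(Z)={2,3,4,5}: U {4,5,7}->{4}; Z {2,3,4,5}->{5}
Constraint 4 (U < W) on D(U)={4} D(W)={2,3}: U {4}->{}; W {2,3}->{}
So after all 4 constraints: D(U) = {}

Answer: {}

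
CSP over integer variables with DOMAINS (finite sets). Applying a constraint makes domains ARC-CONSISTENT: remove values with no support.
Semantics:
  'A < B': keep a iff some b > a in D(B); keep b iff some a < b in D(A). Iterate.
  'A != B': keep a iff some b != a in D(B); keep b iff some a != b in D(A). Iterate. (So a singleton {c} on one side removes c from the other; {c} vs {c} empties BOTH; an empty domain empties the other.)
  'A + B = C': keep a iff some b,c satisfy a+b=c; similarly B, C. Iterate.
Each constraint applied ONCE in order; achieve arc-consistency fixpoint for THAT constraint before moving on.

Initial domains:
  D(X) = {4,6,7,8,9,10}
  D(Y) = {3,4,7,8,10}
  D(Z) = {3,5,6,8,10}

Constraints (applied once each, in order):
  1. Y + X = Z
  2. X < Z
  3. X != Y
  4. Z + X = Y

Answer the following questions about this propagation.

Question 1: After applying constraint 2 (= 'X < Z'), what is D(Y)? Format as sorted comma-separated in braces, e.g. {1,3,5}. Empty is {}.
Constraint 1 (Y + X = Z) on D(Y)={3,4,7,8,10} D(X)={4,6,7,8,9,10} D(Z)={3,5,6,8,10}: Y {3,4,7,8,10}->{3,4}; X {4,6,7,8,9,10}->{4,6,7}; Z {3,5,6,8,10}->{8,10}
Constraint 2 (X < Z) on D(X)={4,6,7} D(Z)={8,10}: no change
So after constraint 2: D(Y) = {3,4}

Answer: {3,4}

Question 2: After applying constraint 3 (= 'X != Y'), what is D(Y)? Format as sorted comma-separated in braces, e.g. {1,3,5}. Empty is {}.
Constraint 1 (Y + X = Z) on D(Y)={3,4,7,8,10} D(X)={4,6,7,8,9,10} D(Z)={3,5,6,8,10}: Y {3,4,7,8,10}->{3,4}; X {4,6,7,8,9,10}->{4,6,7}; Z {3,5,6,8,10}->{8,10}
Constraint 2 (X < Z) on D(X)={4,6,7} D(Z)={8,10}: no change
Constraint 3 (X != Y) on D(X)={4,6,7} D(Y)={3,4}: no change
So after constraint 3: D(Y) = {3,4}

Answer: {3,4}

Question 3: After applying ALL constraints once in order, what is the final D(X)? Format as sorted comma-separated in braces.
Constraint 1 (Y + X = Z) on D(Y)={3,4,7,8,10} D(X)={4,6,7,8,9,10} D(Z)={3,5,6,8,10}: Y {3,4,7,8,10}->{3,4}; X {4,6,7,8,9,10}->{4,6,7}; Z {3,5,6,8,10}->{8,10}
Constraint 2 (X < Z) on D(X)={4,6,7} D(Z)={8,10}: no change
Constraint 3 (X != Y) on D(X)={4,6,7} D(Y)={3,4}: no change
Constraint 4 (Z + X = Y) on D(Z)={8,10} D(X)={4,6,7} D(Y)={3,4}: Z {8,10}->{}; X {4,6,7}->{}; Y {3,4}->{}
So after all 4 constraints: D(X) = {}

Answer: {}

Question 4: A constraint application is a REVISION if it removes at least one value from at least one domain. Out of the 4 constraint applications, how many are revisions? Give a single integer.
Constraint 1 (Y + X = Z) on D(Y)={3,4,7,8,10} D(X)={4,6,7,8,9,10} D(Z)={3,5,6,8,10}: Y {3,4,7,8,10}->{3,4}; X {4,6,7,8,9,10}->{4,6,7}; Z {3,5,6,8,10}->{8,10} => REVISION
Constraint 2 (X < Z) on D(X)={4,6,7} D(Z)={8,10}: no change => not a revision
Constraint 3 (X != Y) on D(X)={4,6,7} D(Y)={3,4}: no change => not a revision
Constraint 4 (Z + X = Y) on D(Z)={8,10} D(X)={4,6,7} D(Y)={3,4}: Z {8,10}->{}; X {4,6,7}->{}; Y {3,4}->{} => REVISION
Total revisions = 2

Answer: 2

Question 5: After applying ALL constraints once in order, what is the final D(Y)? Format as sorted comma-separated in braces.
Answer: {}

Derivation:
Constraint 1 (Y + X = Z) on D(Y)={3,4,7,8,10} D(X)={4,6,7,8,9,10} D(Z)={3,5,6,8,10}: Y {3,4,7,8,10}->{3,4}; X {4,6,7,8,9,10}->{4,6,7}; Z {3,5,6,8,10}->{8,10}
Constraint 2 (X < Z) on D(X)={4,6,7} D(Z)={8,10}: no change
Constraint 3 (X != Y) on D(X)={4,6,7} D(Y)={3,4}: no change
Constraint 4 (Z + X = Y) on D(Z)={8,10} D(X)={4,6,7} D(Y)={3,4}: Z {8,10}->{}; X {4,6,7}->{}; Y {3,4}->{}
So after all 4 constraints: D(Y) = {}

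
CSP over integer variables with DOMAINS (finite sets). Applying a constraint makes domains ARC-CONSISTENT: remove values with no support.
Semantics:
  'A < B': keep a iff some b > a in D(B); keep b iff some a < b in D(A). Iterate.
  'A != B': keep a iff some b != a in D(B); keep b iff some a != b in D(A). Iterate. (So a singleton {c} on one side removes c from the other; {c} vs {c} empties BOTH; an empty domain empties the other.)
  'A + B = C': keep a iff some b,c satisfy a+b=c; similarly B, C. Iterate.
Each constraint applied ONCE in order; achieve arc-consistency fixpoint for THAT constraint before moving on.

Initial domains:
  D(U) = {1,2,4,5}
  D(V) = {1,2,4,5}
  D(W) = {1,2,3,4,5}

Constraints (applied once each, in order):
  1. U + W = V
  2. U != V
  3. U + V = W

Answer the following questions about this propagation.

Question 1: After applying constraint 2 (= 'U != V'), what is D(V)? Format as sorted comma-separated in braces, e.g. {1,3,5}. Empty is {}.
Answer: {2,4,5}

Derivation:
Constraint 1 (U + W = V) on D(U)={1,2,4,5} D(W)={1,2,3,4,5} D(V)={1,2,4,5}: U {1,2,4,5}->{1,2,4}; W {1,2,3,4,5}->{1,2,3,4}; V {1,2,4,5}->{2,4,5}
Constraint 2 (U != V) on D(U)={1,2,4} D(V)={2,4,5}: no change
So after constraint 2: D(V) = {2,4,5}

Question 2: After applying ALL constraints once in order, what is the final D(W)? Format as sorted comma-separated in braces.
Constraint 1 (U + W = V) on D(U)={1,2,4,5} D(W)={1,2,3,4,5} D(V)={1,2,4,5}: U {1,2,4,5}->{1,2,4}; W {1,2,3,4,5}->{1,2,3,4}; V {1,2,4,5}->{2,4,5}
Constraint 2 (U != V) on D(U)={1,2,4} D(V)={2,4,5}: no change
Constraint 3 (U + V = W) on D(U)={1,2,4} D(V)={2,4,5} D(W)={1,2,3,4}: U {1,2,4}->{1,2}; V {2,4,5}->{2}; W {1,2,3,4}->{3,4}
So after all 3 constraints: D(W) = {3,4}

Answer: {3,4}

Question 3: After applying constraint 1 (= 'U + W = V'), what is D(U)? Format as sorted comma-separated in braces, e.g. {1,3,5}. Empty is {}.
Constraint 1 (U + W = V) on D(U)={1,2,4,5} D(W)={1,2,3,4,5} D(V)={1,2,4,5}: U {1,2,4,5}->{1,2,4}; W {1,2,3,4,5}->{1,2,3,4}; V {1,2,4,5}->{2,4,5}
So after constraint 1: D(U) = {1,2,4}

Answer: {1,2,4}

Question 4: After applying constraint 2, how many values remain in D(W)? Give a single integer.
Constraint 1 (U + W = V) on D(U)={1,2,4,5} D(W)={1,2,3,4,5} D(V)={1,2,4,5}: U {1,2,4,5}->{1,2,4}; W {1,2,3,4,5}->{1,2,3,4}; V {1,2,4,5}->{2,4,5}
Constraint 2 (U != V) on D(U)={1,2,4} D(V)={2,4,5}: no change
So after constraint 2: D(W)={1,2,3,4}, size = 4

Answer: 4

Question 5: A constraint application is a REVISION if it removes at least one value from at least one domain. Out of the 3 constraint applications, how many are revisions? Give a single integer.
Answer: 2

Derivation:
Constraint 1 (U + W = V) on D(U)={1,2,4,5} D(W)={1,2,3,4,5} D(V)={1,2,4,5}: U {1,2,4,5}->{1,2,4}; W {1,2,3,4,5}->{1,2,3,4}; V {1,2,4,5}->{2,4,5} => REVISION
Constraint 2 (U != V) on D(U)={1,2,4} D(V)={2,4,5}: no change => not a revision
Constraint 3 (U + V = W) on D(U)={1,2,4} D(V)={2,4,5} D(W)={1,2,3,4}: U {1,2,4}->{1,2}; V {2,4,5}->{2}; W {1,2,3,4}->{3,4} => REVISION
Total revisions = 2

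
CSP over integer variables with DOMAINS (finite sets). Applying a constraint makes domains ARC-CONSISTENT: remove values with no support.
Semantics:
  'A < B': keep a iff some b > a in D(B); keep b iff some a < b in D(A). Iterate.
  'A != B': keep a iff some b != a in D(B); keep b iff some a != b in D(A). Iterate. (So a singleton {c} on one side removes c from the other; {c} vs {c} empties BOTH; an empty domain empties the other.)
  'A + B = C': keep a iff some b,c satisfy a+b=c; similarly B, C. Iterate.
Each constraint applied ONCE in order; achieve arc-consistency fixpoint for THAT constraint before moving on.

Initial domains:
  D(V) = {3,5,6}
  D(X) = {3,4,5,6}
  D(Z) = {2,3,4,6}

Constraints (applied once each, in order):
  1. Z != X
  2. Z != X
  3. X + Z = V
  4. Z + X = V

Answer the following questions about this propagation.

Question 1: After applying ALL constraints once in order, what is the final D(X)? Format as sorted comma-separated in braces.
Answer: {3,4}

Derivation:
Constraint 1 (Z != X) on D(Z)={2,3,4,6} D(X)={3,4,5,6}: no change
Constraint 2 (Z != X) on D(Z)={2,3,4,6} D(X)={3,4,5,6}: no change
Constraint 3 (X + Z = V) on D(X)={3,4,5,6} D(Z)={2,3,4,6} D(V)={3,5,6}: X {3,4,5,6}->{3,4}; Z {2,3,4,6}->{2,3}; V {3,5,6}->{5,6}
Constraint 4 (Z + X = V) on D(Z)={2,3} D(X)={3,4} D(V)={5,6}: no change
So after all 4 constraints: D(X) = {3,4}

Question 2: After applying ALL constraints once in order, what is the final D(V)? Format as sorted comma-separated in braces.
Answer: {5,6}

Derivation:
Constraint 1 (Z != X) on D(Z)={2,3,4,6} D(X)={3,4,5,6}: no change
Constraint 2 (Z != X) on D(Z)={2,3,4,6} D(X)={3,4,5,6}: no change
Constraint 3 (X + Z = V) on D(X)={3,4,5,6} D(Z)={2,3,4,6} D(V)={3,5,6}: X {3,4,5,6}->{3,4}; Z {2,3,4,6}->{2,3}; V {3,5,6}->{5,6}
Constraint 4 (Z + X = V) on D(Z)={2,3} D(X)={3,4} D(V)={5,6}: no change
So after all 4 constraints: D(V) = {5,6}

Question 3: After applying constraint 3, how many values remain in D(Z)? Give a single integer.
Constraint 1 (Z != X) on D(Z)={2,3,4,6} D(X)={3,4,5,6}: no change
Constraint 2 (Z != X) on D(Z)={2,3,4,6} D(X)={3,4,5,6}: no change
Constraint 3 (X + Z = V) on D(X)={3,4,5,6} D(Z)={2,3,4,6} D(V)={3,5,6}: X {3,4,5,6}->{3,4}; Z {2,3,4,6}->{2,3}; V {3,5,6}->{5,6}
So after constraint 3: D(Z)={2,3}, size = 2

Answer: 2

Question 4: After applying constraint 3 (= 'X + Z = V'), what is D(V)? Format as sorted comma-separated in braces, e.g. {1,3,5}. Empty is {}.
Constraint 1 (Z != X) on D(Z)={2,3,4,6} D(X)={3,4,5,6}: no change
Constraint 2 (Z != X) on D(Z)={2,3,4,6} D(X)={3,4,5,6}: no change
Constraint 3 (X + Z = V) on D(X)={3,4,5,6} D(Z)={2,3,4,6} D(V)={3,5,6}: X {3,4,5,6}->{3,4}; Z {2,3,4,6}->{2,3}; V {3,5,6}->{5,6}
So after constraint 3: D(V) = {5,6}

Answer: {5,6}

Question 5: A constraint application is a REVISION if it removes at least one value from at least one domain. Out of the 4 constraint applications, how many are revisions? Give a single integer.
Answer: 1

Derivation:
Constraint 1 (Z != X) on D(Z)={2,3,4,6} D(X)={3,4,5,6}: no change => not a revision
Constraint 2 (Z != X) on D(Z)={2,3,4,6} D(X)={3,4,5,6}: no change => not a revision
Constraint 3 (X + Z = V) on D(X)={3,4,5,6} D(Z)={2,3,4,6} D(V)={3,5,6}: X {3,4,5,6}->{3,4}; Z {2,3,4,6}->{2,3}; V {3,5,6}->{5,6} => REVISION
Constraint 4 (Z + X = V) on D(Z)={2,3} D(X)={3,4} D(V)={5,6}: no change => not a revision
Total revisions = 1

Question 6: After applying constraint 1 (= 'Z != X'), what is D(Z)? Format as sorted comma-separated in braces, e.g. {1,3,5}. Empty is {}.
Answer: {2,3,4,6}

Derivation:
Constraint 1 (Z != X) on D(Z)={2,3,4,6} D(X)={3,4,5,6}: no change
So after constraint 1: D(Z) = {2,3,4,6}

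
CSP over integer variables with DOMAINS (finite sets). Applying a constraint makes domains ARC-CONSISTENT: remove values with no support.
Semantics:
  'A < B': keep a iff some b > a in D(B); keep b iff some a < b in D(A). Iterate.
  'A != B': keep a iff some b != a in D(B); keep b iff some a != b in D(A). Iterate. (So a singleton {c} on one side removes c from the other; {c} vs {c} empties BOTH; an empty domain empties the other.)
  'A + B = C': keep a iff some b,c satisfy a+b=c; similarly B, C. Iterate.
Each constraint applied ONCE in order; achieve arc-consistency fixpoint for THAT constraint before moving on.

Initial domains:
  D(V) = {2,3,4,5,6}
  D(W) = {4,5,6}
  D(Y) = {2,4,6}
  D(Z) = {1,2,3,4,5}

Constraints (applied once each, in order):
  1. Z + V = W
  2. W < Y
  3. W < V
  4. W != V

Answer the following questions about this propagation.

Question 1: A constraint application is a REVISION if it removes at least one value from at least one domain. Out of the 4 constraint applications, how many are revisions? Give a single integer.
Constraint 1 (Z + V = W) on D(Z)={1,2,3,4,5} D(V)={2,3,4,5,6} D(W)={4,5,6}: Z {1,2,3,4,5}->{1,2,3,4}; V {2,3,4,5,6}->{2,3,4,5} => REVISION
Constraint 2 (W < Y) on D(W)={4,5,6} D(Y)={2,4,6}: W {4,5,6}->{4,5}; Y {2,4,6}->{6} => REVISION
Constraint 3 (W < V) on D(W)={4,5} D(V)={2,3,4,5}: W {4,5}->{4}; V {2,3,4,5}->{5} => REVISION
Constraint 4 (W != V) on D(W)={4} D(V)={5}: no change => not a revision
Total revisions = 3

Answer: 3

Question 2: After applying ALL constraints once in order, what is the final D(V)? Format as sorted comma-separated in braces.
Constraint 1 (Z + V = W) on D(Z)={1,2,3,4,5} D(V)={2,3,4,5,6} D(W)={4,5,6}: Z {1,2,3,4,5}->{1,2,3,4}; V {2,3,4,5,6}->{2,3,4,5}
Constraint 2 (W < Y) on D(W)={4,5,6} D(Y)={2,4,6}: W {4,5,6}->{4,5}; Y {2,4,6}->{6}
Constraint 3 (W < V) on D(W)={4,5} D(V)={2,3,4,5}: W {4,5}->{4}; V {2,3,4,5}->{5}
Constraint 4 (W != V) on D(W)={4} D(V)={5}: no change
So after all 4 constraints: D(V) = {5}

Answer: {5}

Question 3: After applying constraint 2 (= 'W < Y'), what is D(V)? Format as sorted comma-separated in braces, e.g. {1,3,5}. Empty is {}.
Answer: {2,3,4,5}

Derivation:
Constraint 1 (Z + V = W) on D(Z)={1,2,3,4,5} D(V)={2,3,4,5,6} D(W)={4,5,6}: Z {1,2,3,4,5}->{1,2,3,4}; V {2,3,4,5,6}->{2,3,4,5}
Constraint 2 (W < Y) on D(W)={4,5,6} D(Y)={2,4,6}: W {4,5,6}->{4,5}; Y {2,4,6}->{6}
So after constraint 2: D(V) = {2,3,4,5}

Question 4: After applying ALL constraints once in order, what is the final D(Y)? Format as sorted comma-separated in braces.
Constraint 1 (Z + V = W) on D(Z)={1,2,3,4,5} D(V)={2,3,4,5,6} D(W)={4,5,6}: Z {1,2,3,4,5}->{1,2,3,4}; V {2,3,4,5,6}->{2,3,4,5}
Constraint 2 (W < Y) on D(W)={4,5,6} D(Y)={2,4,6}: W {4,5,6}->{4,5}; Y {2,4,6}->{6}
Constraint 3 (W < V) on D(W)={4,5} D(V)={2,3,4,5}: W {4,5}->{4}; V {2,3,4,5}->{5}
Constraint 4 (W != V) on D(W)={4} D(V)={5}: no change
So after all 4 constraints: D(Y) = {6}

Answer: {6}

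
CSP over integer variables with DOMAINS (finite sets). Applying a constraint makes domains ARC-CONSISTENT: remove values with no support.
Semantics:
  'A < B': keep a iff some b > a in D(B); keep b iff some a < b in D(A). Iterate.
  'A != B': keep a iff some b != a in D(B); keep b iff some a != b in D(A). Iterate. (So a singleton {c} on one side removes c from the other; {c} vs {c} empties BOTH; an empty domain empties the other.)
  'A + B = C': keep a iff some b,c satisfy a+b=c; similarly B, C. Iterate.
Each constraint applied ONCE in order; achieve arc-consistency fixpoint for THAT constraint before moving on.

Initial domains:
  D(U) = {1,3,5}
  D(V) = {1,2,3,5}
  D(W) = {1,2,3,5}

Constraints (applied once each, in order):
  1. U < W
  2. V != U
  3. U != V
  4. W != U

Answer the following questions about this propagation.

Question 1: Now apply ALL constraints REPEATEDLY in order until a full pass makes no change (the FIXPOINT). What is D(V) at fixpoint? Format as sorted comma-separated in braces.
Answer: {1,2,3,5}

Derivation:
pass 0 (initial): D(V)={1,2,3,5}
pass 1: U {1,3,5}->{1,3}; W {1,2,3,5}->{2,3,5}
pass 2: no change
Fixpoint after 2 passes: D(V) = {1,2,3,5}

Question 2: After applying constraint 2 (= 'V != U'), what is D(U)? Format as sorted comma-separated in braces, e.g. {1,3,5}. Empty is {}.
Answer: {1,3}

Derivation:
Constraint 1 (U < W) on D(U)={1,3,5} D(W)={1,2,3,5}: U {1,3,5}->{1,3}; W {1,2,3,5}->{2,3,5}
Constraint 2 (V != U) on D(V)={1,2,3,5} D(U)={1,3}: no change
So after constraint 2: D(U) = {1,3}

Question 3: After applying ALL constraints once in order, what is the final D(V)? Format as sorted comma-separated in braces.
Constraint 1 (U < W) on D(U)={1,3,5} D(W)={1,2,3,5}: U {1,3,5}->{1,3}; W {1,2,3,5}->{2,3,5}
Constraint 2 (V != U) on D(V)={1,2,3,5} D(U)={1,3}: no change
Constraint 3 (U != V) on D(U)={1,3} D(V)={1,2,3,5}: no change
Constraint 4 (W != U) on D(W)={2,3,5} D(U)={1,3}: no change
So after all 4 constraints: D(V) = {1,2,3,5}

Answer: {1,2,3,5}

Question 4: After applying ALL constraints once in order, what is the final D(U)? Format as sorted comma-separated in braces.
Constraint 1 (U < W) on D(U)={1,3,5} D(W)={1,2,3,5}: U {1,3,5}->{1,3}; W {1,2,3,5}->{2,3,5}
Constraint 2 (V != U) on D(V)={1,2,3,5} D(U)={1,3}: no change
Constraint 3 (U != V) on D(U)={1,3} D(V)={1,2,3,5}: no change
Constraint 4 (W != U) on D(W)={2,3,5} D(U)={1,3}: no change
So after all 4 constraints: D(U) = {1,3}

Answer: {1,3}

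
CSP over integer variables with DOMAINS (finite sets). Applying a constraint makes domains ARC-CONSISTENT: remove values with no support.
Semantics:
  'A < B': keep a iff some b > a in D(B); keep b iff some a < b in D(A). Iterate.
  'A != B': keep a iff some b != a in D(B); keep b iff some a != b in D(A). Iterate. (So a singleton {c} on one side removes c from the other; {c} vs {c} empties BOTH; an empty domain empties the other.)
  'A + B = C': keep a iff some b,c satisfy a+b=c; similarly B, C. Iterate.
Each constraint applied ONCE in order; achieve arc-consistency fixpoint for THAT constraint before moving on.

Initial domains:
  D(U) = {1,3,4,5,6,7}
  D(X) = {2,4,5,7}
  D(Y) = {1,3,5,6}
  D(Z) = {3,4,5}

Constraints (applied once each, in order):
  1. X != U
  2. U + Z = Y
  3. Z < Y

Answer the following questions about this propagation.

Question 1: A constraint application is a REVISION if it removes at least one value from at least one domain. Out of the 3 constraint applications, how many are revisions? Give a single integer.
Constraint 1 (X != U) on D(X)={2,4,5,7} D(U)={1,3,4,5,6,7}: no change => not a revision
Constraint 2 (U + Z = Y) on D(U)={1,3,4,5,6,7} D(Z)={3,4,5} D(Y)={1,3,5,6}: U {1,3,4,5,6,7}->{1,3}; Y {1,3,5,6}->{5,6} => REVISION
Constraint 3 (Z < Y) on D(Z)={3,4,5} D(Y)={5,6}: no change => not a revision
Total revisions = 1

Answer: 1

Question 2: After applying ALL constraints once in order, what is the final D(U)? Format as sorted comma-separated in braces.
Answer: {1,3}

Derivation:
Constraint 1 (X != U) on D(X)={2,4,5,7} D(U)={1,3,4,5,6,7}: no change
Constraint 2 (U + Z = Y) on D(U)={1,3,4,5,6,7} D(Z)={3,4,5} D(Y)={1,3,5,6}: U {1,3,4,5,6,7}->{1,3}; Y {1,3,5,6}->{5,6}
Constraint 3 (Z < Y) on D(Z)={3,4,5} D(Y)={5,6}: no change
So after all 3 constraints: D(U) = {1,3}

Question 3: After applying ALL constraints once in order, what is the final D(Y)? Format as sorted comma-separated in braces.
Answer: {5,6}

Derivation:
Constraint 1 (X != U) on D(X)={2,4,5,7} D(U)={1,3,4,5,6,7}: no change
Constraint 2 (U + Z = Y) on D(U)={1,3,4,5,6,7} D(Z)={3,4,5} D(Y)={1,3,5,6}: U {1,3,4,5,6,7}->{1,3}; Y {1,3,5,6}->{5,6}
Constraint 3 (Z < Y) on D(Z)={3,4,5} D(Y)={5,6}: no change
So after all 3 constraints: D(Y) = {5,6}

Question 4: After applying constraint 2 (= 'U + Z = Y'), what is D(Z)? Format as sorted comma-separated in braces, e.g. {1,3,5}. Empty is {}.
Constraint 1 (X != U) on D(X)={2,4,5,7} D(U)={1,3,4,5,6,7}: no change
Constraint 2 (U + Z = Y) on D(U)={1,3,4,5,6,7} D(Z)={3,4,5} D(Y)={1,3,5,6}: U {1,3,4,5,6,7}->{1,3}; Y {1,3,5,6}->{5,6}
So after constraint 2: D(Z) = {3,4,5}

Answer: {3,4,5}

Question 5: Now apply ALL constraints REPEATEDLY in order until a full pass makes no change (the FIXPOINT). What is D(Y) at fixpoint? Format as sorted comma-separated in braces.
Answer: {5,6}

Derivation:
pass 0 (initial): D(Y)={1,3,5,6}
pass 1: U {1,3,4,5,6,7}->{1,3}; Y {1,3,5,6}->{5,6}
pass 2: no change
Fixpoint after 2 passes: D(Y) = {5,6}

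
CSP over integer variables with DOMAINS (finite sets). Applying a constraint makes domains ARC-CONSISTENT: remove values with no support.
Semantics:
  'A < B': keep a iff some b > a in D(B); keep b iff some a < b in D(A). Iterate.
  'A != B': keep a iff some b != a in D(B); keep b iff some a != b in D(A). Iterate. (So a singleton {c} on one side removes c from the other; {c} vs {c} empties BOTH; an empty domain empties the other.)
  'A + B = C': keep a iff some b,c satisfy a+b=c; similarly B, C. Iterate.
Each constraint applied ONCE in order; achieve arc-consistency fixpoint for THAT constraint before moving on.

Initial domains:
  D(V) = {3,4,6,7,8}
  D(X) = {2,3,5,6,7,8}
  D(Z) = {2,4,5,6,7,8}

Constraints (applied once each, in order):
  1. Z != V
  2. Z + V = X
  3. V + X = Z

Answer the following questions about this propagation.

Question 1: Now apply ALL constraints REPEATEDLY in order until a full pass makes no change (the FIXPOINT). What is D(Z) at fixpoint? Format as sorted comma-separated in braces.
Answer: {}

Derivation:
pass 0 (initial): D(Z)={2,4,5,6,7,8}
pass 1: V {3,4,6,7,8}->{}; X {2,3,5,6,7,8}->{}; Z {2,4,5,6,7,8}->{}
pass 2: no change
Fixpoint after 2 passes: D(Z) = {}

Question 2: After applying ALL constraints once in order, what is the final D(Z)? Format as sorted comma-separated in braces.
Constraint 1 (Z != V) on D(Z)={2,4,5,6,7,8} D(V)={3,4,6,7,8}: no change
Constraint 2 (Z + V = X) on D(Z)={2,4,5,6,7,8} D(V)={3,4,6,7,8} D(X)={2,3,5,6,7,8}: Z {2,4,5,6,7,8}->{2,4,5}; V {3,4,6,7,8}->{3,4,6}; X {2,3,5,6,7,8}->{5,6,7,8}
Constraint 3 (V + X = Z) on D(V)={3,4,6} D(X)={5,6,7,8} D(Z)={2,4,5}: V {3,4,6}->{}; X {5,6,7,8}->{}; Z {2,4,5}->{}
So after all 3 constraints: D(Z) = {}

Answer: {}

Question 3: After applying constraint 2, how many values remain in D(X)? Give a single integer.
Constraint 1 (Z != V) on D(Z)={2,4,5,6,7,8} D(V)={3,4,6,7,8}: no change
Constraint 2 (Z + V = X) on D(Z)={2,4,5,6,7,8} D(V)={3,4,6,7,8} D(X)={2,3,5,6,7,8}: Z {2,4,5,6,7,8}->{2,4,5}; V {3,4,6,7,8}->{3,4,6}; X {2,3,5,6,7,8}->{5,6,7,8}
So after constraint 2: D(X)={5,6,7,8}, size = 4

Answer: 4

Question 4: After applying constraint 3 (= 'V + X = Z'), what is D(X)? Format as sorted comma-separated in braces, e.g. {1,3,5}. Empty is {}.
Answer: {}

Derivation:
Constraint 1 (Z != V) on D(Z)={2,4,5,6,7,8} D(V)={3,4,6,7,8}: no change
Constraint 2 (Z + V = X) on D(Z)={2,4,5,6,7,8} D(V)={3,4,6,7,8} D(X)={2,3,5,6,7,8}: Z {2,4,5,6,7,8}->{2,4,5}; V {3,4,6,7,8}->{3,4,6}; X {2,3,5,6,7,8}->{5,6,7,8}
Constraint 3 (V + X = Z) on D(V)={3,4,6} D(X)={5,6,7,8} D(Z)={2,4,5}: V {3,4,6}->{}; X {5,6,7,8}->{}; Z {2,4,5}->{}
So after constraint 3: D(X) = {}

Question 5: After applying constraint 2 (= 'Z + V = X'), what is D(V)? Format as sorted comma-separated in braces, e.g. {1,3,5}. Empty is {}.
Answer: {3,4,6}

Derivation:
Constraint 1 (Z != V) on D(Z)={2,4,5,6,7,8} D(V)={3,4,6,7,8}: no change
Constraint 2 (Z + V = X) on D(Z)={2,4,5,6,7,8} D(V)={3,4,6,7,8} D(X)={2,3,5,6,7,8}: Z {2,4,5,6,7,8}->{2,4,5}; V {3,4,6,7,8}->{3,4,6}; X {2,3,5,6,7,8}->{5,6,7,8}
So after constraint 2: D(V) = {3,4,6}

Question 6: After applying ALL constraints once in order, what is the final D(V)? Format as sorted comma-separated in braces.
Answer: {}

Derivation:
Constraint 1 (Z != V) on D(Z)={2,4,5,6,7,8} D(V)={3,4,6,7,8}: no change
Constraint 2 (Z + V = X) on D(Z)={2,4,5,6,7,8} D(V)={3,4,6,7,8} D(X)={2,3,5,6,7,8}: Z {2,4,5,6,7,8}->{2,4,5}; V {3,4,6,7,8}->{3,4,6}; X {2,3,5,6,7,8}->{5,6,7,8}
Constraint 3 (V + X = Z) on D(V)={3,4,6} D(X)={5,6,7,8} D(Z)={2,4,5}: V {3,4,6}->{}; X {5,6,7,8}->{}; Z {2,4,5}->{}
So after all 3 constraints: D(V) = {}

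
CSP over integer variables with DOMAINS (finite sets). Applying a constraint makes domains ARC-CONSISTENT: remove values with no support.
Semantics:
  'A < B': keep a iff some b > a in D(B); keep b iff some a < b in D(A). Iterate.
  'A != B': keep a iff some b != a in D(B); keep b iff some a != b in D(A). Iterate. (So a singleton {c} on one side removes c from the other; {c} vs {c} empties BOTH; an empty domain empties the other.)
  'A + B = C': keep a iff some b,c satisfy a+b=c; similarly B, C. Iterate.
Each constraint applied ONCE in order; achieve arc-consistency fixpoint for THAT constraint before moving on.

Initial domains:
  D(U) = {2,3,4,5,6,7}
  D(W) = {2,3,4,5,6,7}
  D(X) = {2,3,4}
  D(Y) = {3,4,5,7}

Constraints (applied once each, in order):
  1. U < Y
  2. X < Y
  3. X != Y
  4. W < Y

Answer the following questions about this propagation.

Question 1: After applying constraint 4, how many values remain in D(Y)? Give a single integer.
Answer: 4

Derivation:
Constraint 1 (U < Y) on D(U)={2,3,4,5,6,7} D(Y)={3,4,5,7}: U {2,3,4,5,6,7}->{2,3,4,5,6}
Constraint 2 (X < Y) on D(X)={2,3,4} D(Y)={3,4,5,7}: no change
Constraint 3 (X != Y) on D(X)={2,3,4} D(Y)={3,4,5,7}: no change
Constraint 4 (W < Y) on D(W)={2,3,4,5,6,7} D(Y)={3,4,5,7}: W {2,3,4,5,6,7}->{2,3,4,5,6}
So after constraint 4: D(Y)={3,4,5,7}, size = 4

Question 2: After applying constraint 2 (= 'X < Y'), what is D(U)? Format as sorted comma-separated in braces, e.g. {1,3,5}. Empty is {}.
Constraint 1 (U < Y) on D(U)={2,3,4,5,6,7} D(Y)={3,4,5,7}: U {2,3,4,5,6,7}->{2,3,4,5,6}
Constraint 2 (X < Y) on D(X)={2,3,4} D(Y)={3,4,5,7}: no change
So after constraint 2: D(U) = {2,3,4,5,6}

Answer: {2,3,4,5,6}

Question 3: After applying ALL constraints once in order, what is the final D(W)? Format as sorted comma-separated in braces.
Answer: {2,3,4,5,6}

Derivation:
Constraint 1 (U < Y) on D(U)={2,3,4,5,6,7} D(Y)={3,4,5,7}: U {2,3,4,5,6,7}->{2,3,4,5,6}
Constraint 2 (X < Y) on D(X)={2,3,4} D(Y)={3,4,5,7}: no change
Constraint 3 (X != Y) on D(X)={2,3,4} D(Y)={3,4,5,7}: no change
Constraint 4 (W < Y) on D(W)={2,3,4,5,6,7} D(Y)={3,4,5,7}: W {2,3,4,5,6,7}->{2,3,4,5,6}
So after all 4 constraints: D(W) = {2,3,4,5,6}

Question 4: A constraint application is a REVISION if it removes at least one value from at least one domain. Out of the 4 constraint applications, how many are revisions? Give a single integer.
Answer: 2

Derivation:
Constraint 1 (U < Y) on D(U)={2,3,4,5,6,7} D(Y)={3,4,5,7}: U {2,3,4,5,6,7}->{2,3,4,5,6} => REVISION
Constraint 2 (X < Y) on D(X)={2,3,4} D(Y)={3,4,5,7}: no change => not a revision
Constraint 3 (X != Y) on D(X)={2,3,4} D(Y)={3,4,5,7}: no change => not a revision
Constraint 4 (W < Y) on D(W)={2,3,4,5,6,7} D(Y)={3,4,5,7}: W {2,3,4,5,6,7}->{2,3,4,5,6} => REVISION
Total revisions = 2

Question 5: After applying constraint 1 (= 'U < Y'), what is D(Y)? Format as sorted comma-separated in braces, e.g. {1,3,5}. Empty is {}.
Answer: {3,4,5,7}

Derivation:
Constraint 1 (U < Y) on D(U)={2,3,4,5,6,7} D(Y)={3,4,5,7}: U {2,3,4,5,6,7}->{2,3,4,5,6}
So after constraint 1: D(Y) = {3,4,5,7}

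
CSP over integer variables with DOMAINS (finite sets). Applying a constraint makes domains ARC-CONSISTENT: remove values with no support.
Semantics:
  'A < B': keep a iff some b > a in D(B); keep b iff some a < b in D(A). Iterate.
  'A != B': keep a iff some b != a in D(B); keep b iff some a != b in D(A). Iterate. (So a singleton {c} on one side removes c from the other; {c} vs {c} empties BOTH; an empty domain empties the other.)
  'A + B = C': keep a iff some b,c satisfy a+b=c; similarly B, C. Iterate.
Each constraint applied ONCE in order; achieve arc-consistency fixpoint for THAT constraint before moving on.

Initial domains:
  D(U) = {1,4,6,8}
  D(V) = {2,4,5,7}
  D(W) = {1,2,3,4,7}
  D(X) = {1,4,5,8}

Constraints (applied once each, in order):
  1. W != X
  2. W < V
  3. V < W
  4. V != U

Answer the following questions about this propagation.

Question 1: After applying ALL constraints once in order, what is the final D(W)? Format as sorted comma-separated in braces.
Answer: {3,4}

Derivation:
Constraint 1 (W != X) on D(W)={1,2,3,4,7} D(X)={1,4,5,8}: no change
Constraint 2 (W < V) on D(W)={1,2,3,4,7} D(V)={2,4,5,7}: W {1,2,3,4,7}->{1,2,3,4}
Constraint 3 (V < W) on D(V)={2,4,5,7} D(W)={1,2,3,4}: V {2,4,5,7}->{2}; W {1,2,3,4}->{3,4}
Constraint 4 (V != U) on D(V)={2} D(U)={1,4,6,8}: no change
So after all 4 constraints: D(W) = {3,4}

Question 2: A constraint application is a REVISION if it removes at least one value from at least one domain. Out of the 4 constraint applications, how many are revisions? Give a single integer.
Answer: 2

Derivation:
Constraint 1 (W != X) on D(W)={1,2,3,4,7} D(X)={1,4,5,8}: no change => not a revision
Constraint 2 (W < V) on D(W)={1,2,3,4,7} D(V)={2,4,5,7}: W {1,2,3,4,7}->{1,2,3,4} => REVISION
Constraint 3 (V < W) on D(V)={2,4,5,7} D(W)={1,2,3,4}: V {2,4,5,7}->{2}; W {1,2,3,4}->{3,4} => REVISION
Constraint 4 (V != U) on D(V)={2} D(U)={1,4,6,8}: no change => not a revision
Total revisions = 2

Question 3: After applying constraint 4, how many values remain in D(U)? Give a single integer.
Answer: 4

Derivation:
Constraint 1 (W != X) on D(W)={1,2,3,4,7} D(X)={1,4,5,8}: no change
Constraint 2 (W < V) on D(W)={1,2,3,4,7} D(V)={2,4,5,7}: W {1,2,3,4,7}->{1,2,3,4}
Constraint 3 (V < W) on D(V)={2,4,5,7} D(W)={1,2,3,4}: V {2,4,5,7}->{2}; W {1,2,3,4}->{3,4}
Constraint 4 (V != U) on D(V)={2} D(U)={1,4,6,8}: no change
So after constraint 4: D(U)={1,4,6,8}, size = 4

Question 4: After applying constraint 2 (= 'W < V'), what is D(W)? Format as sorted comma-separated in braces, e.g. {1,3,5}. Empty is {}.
Constraint 1 (W != X) on D(W)={1,2,3,4,7} D(X)={1,4,5,8}: no change
Constraint 2 (W < V) on D(W)={1,2,3,4,7} D(V)={2,4,5,7}: W {1,2,3,4,7}->{1,2,3,4}
So after constraint 2: D(W) = {1,2,3,4}

Answer: {1,2,3,4}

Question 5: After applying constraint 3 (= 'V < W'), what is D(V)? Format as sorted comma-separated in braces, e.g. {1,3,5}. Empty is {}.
Answer: {2}

Derivation:
Constraint 1 (W != X) on D(W)={1,2,3,4,7} D(X)={1,4,5,8}: no change
Constraint 2 (W < V) on D(W)={1,2,3,4,7} D(V)={2,4,5,7}: W {1,2,3,4,7}->{1,2,3,4}
Constraint 3 (V < W) on D(V)={2,4,5,7} D(W)={1,2,3,4}: V {2,4,5,7}->{2}; W {1,2,3,4}->{3,4}
So after constraint 3: D(V) = {2}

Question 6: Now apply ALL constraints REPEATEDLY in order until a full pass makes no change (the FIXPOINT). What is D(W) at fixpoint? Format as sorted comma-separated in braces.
Answer: {}

Derivation:
pass 0 (initial): D(W)={1,2,3,4,7}
pass 1: V {2,4,5,7}->{2}; W {1,2,3,4,7}->{3,4}
pass 2: U {1,4,6,8}->{}; V {2}->{}; W {3,4}->{}
pass 3: X {1,4,5,8}->{}
pass 4: no change
Fixpoint after 4 passes: D(W) = {}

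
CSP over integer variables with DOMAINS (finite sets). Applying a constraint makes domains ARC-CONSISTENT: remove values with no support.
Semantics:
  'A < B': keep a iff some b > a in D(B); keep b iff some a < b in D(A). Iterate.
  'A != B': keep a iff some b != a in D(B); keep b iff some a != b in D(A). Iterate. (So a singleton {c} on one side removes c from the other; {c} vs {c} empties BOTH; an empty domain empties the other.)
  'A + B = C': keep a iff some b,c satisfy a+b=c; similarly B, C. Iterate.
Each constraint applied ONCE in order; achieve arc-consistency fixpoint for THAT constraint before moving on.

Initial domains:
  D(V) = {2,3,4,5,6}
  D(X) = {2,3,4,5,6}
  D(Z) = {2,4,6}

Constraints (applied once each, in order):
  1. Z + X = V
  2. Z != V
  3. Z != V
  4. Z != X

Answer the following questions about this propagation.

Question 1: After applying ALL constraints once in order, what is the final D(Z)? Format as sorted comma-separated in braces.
Answer: {2,4}

Derivation:
Constraint 1 (Z + X = V) on D(Z)={2,4,6} D(X)={2,3,4,5,6} D(V)={2,3,4,5,6}: Z {2,4,6}->{2,4}; X {2,3,4,5,6}->{2,3,4}; V {2,3,4,5,6}->{4,5,6}
Constraint 2 (Z != V) on D(Z)={2,4} D(V)={4,5,6}: no change
Constraint 3 (Z != V) on D(Z)={2,4} D(V)={4,5,6}: no change
Constraint 4 (Z != X) on D(Z)={2,4} D(X)={2,3,4}: no change
So after all 4 constraints: D(Z) = {2,4}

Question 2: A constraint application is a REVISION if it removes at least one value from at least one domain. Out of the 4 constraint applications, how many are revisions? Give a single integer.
Constraint 1 (Z + X = V) on D(Z)={2,4,6} D(X)={2,3,4,5,6} D(V)={2,3,4,5,6}: Z {2,4,6}->{2,4}; X {2,3,4,5,6}->{2,3,4}; V {2,3,4,5,6}->{4,5,6} => REVISION
Constraint 2 (Z != V) on D(Z)={2,4} D(V)={4,5,6}: no change => not a revision
Constraint 3 (Z != V) on D(Z)={2,4} D(V)={4,5,6}: no change => not a revision
Constraint 4 (Z != X) on D(Z)={2,4} D(X)={2,3,4}: no change => not a revision
Total revisions = 1

Answer: 1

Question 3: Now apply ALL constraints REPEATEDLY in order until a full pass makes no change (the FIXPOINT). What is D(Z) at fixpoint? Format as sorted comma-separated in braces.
pass 0 (initial): D(Z)={2,4,6}
pass 1: V {2,3,4,5,6}->{4,5,6}; X {2,3,4,5,6}->{2,3,4}; Z {2,4,6}->{2,4}
pass 2: no change
Fixpoint after 2 passes: D(Z) = {2,4}

Answer: {2,4}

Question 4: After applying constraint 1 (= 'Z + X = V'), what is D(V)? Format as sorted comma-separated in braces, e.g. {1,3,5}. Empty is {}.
Constraint 1 (Z + X = V) on D(Z)={2,4,6} D(X)={2,3,4,5,6} D(V)={2,3,4,5,6}: Z {2,4,6}->{2,4}; X {2,3,4,5,6}->{2,3,4}; V {2,3,4,5,6}->{4,5,6}
So after constraint 1: D(V) = {4,5,6}

Answer: {4,5,6}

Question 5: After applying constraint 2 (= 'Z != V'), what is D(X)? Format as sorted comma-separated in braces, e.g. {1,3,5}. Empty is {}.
Constraint 1 (Z + X = V) on D(Z)={2,4,6} D(X)={2,3,4,5,6} D(V)={2,3,4,5,6}: Z {2,4,6}->{2,4}; X {2,3,4,5,6}->{2,3,4}; V {2,3,4,5,6}->{4,5,6}
Constraint 2 (Z != V) on D(Z)={2,4} D(V)={4,5,6}: no change
So after constraint 2: D(X) = {2,3,4}

Answer: {2,3,4}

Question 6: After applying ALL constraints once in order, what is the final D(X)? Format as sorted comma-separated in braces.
Answer: {2,3,4}

Derivation:
Constraint 1 (Z + X = V) on D(Z)={2,4,6} D(X)={2,3,4,5,6} D(V)={2,3,4,5,6}: Z {2,4,6}->{2,4}; X {2,3,4,5,6}->{2,3,4}; V {2,3,4,5,6}->{4,5,6}
Constraint 2 (Z != V) on D(Z)={2,4} D(V)={4,5,6}: no change
Constraint 3 (Z != V) on D(Z)={2,4} D(V)={4,5,6}: no change
Constraint 4 (Z != X) on D(Z)={2,4} D(X)={2,3,4}: no change
So after all 4 constraints: D(X) = {2,3,4}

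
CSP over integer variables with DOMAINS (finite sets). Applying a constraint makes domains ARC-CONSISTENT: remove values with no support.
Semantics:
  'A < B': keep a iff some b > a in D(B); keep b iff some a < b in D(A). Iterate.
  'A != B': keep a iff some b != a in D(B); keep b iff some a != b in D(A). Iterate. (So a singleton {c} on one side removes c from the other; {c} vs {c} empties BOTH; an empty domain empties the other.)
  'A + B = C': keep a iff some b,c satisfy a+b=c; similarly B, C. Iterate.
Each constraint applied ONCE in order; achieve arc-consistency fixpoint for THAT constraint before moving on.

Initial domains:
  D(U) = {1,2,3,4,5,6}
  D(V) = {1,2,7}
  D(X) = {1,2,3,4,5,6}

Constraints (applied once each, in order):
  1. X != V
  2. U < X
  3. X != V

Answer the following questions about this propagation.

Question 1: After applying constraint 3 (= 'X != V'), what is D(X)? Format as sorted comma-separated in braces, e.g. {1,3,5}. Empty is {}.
Constraint 1 (X != V) on D(X)={1,2,3,4,5,6} D(V)={1,2,7}: no change
Constraint 2 (U < X) on D(U)={1,2,3,4,5,6} D(X)={1,2,3,4,5,6}: U {1,2,3,4,5,6}->{1,2,3,4,5}; X {1,2,3,4,5,6}->{2,3,4,5,6}
Constraint 3 (X != V) on D(X)={2,3,4,5,6} D(V)={1,2,7}: no change
So after constraint 3: D(X) = {2,3,4,5,6}

Answer: {2,3,4,5,6}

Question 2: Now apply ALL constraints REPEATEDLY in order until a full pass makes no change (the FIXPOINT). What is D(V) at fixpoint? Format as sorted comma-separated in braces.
pass 0 (initial): D(V)={1,2,7}
pass 1: U {1,2,3,4,5,6}->{1,2,3,4,5}; X {1,2,3,4,5,6}->{2,3,4,5,6}
pass 2: no change
Fixpoint after 2 passes: D(V) = {1,2,7}

Answer: {1,2,7}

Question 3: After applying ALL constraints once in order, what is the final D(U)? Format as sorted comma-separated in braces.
Answer: {1,2,3,4,5}

Derivation:
Constraint 1 (X != V) on D(X)={1,2,3,4,5,6} D(V)={1,2,7}: no change
Constraint 2 (U < X) on D(U)={1,2,3,4,5,6} D(X)={1,2,3,4,5,6}: U {1,2,3,4,5,6}->{1,2,3,4,5}; X {1,2,3,4,5,6}->{2,3,4,5,6}
Constraint 3 (X != V) on D(X)={2,3,4,5,6} D(V)={1,2,7}: no change
So after all 3 constraints: D(U) = {1,2,3,4,5}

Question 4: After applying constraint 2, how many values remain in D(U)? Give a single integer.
Constraint 1 (X != V) on D(X)={1,2,3,4,5,6} D(V)={1,2,7}: no change
Constraint 2 (U < X) on D(U)={1,2,3,4,5,6} D(X)={1,2,3,4,5,6}: U {1,2,3,4,5,6}->{1,2,3,4,5}; X {1,2,3,4,5,6}->{2,3,4,5,6}
So after constraint 2: D(U)={1,2,3,4,5}, size = 5

Answer: 5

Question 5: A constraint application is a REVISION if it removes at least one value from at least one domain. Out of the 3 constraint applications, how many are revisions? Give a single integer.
Constraint 1 (X != V) on D(X)={1,2,3,4,5,6} D(V)={1,2,7}: no change => not a revision
Constraint 2 (U < X) on D(U)={1,2,3,4,5,6} D(X)={1,2,3,4,5,6}: U {1,2,3,4,5,6}->{1,2,3,4,5}; X {1,2,3,4,5,6}->{2,3,4,5,6} => REVISION
Constraint 3 (X != V) on D(X)={2,3,4,5,6} D(V)={1,2,7}: no change => not a revision
Total revisions = 1

Answer: 1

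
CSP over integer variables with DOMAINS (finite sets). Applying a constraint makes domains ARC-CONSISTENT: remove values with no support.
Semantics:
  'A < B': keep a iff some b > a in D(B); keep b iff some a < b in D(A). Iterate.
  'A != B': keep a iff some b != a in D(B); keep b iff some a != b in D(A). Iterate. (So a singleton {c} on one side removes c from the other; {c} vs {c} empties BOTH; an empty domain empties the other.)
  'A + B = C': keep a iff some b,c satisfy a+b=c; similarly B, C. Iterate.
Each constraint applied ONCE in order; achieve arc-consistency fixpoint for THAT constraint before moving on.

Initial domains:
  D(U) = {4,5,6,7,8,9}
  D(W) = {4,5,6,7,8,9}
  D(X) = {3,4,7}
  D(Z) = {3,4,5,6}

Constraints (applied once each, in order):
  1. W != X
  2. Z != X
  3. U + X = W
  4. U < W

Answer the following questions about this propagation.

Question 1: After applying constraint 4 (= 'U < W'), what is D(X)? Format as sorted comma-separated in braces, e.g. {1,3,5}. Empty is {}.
Answer: {3,4}

Derivation:
Constraint 1 (W != X) on D(W)={4,5,6,7,8,9} D(X)={3,4,7}: no change
Constraint 2 (Z != X) on D(Z)={3,4,5,6} D(X)={3,4,7}: no change
Constraint 3 (U + X = W) on D(U)={4,5,6,7,8,9} D(X)={3,4,7} D(W)={4,5,6,7,8,9}: U {4,5,6,7,8,9}->{4,5,6}; X {3,4,7}->{3,4}; W {4,5,6,7,8,9}->{7,8,9}
Constraint 4 (U < W) on D(U)={4,5,6} D(W)={7,8,9}: no change
So after constraint 4: D(X) = {3,4}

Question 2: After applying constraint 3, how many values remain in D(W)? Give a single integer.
Answer: 3

Derivation:
Constraint 1 (W != X) on D(W)={4,5,6,7,8,9} D(X)={3,4,7}: no change
Constraint 2 (Z != X) on D(Z)={3,4,5,6} D(X)={3,4,7}: no change
Constraint 3 (U + X = W) on D(U)={4,5,6,7,8,9} D(X)={3,4,7} D(W)={4,5,6,7,8,9}: U {4,5,6,7,8,9}->{4,5,6}; X {3,4,7}->{3,4}; W {4,5,6,7,8,9}->{7,8,9}
So after constraint 3: D(W)={7,8,9}, size = 3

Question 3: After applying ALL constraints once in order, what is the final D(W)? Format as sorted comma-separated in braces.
Constraint 1 (W != X) on D(W)={4,5,6,7,8,9} D(X)={3,4,7}: no change
Constraint 2 (Z != X) on D(Z)={3,4,5,6} D(X)={3,4,7}: no change
Constraint 3 (U + X = W) on D(U)={4,5,6,7,8,9} D(X)={3,4,7} D(W)={4,5,6,7,8,9}: U {4,5,6,7,8,9}->{4,5,6}; X {3,4,7}->{3,4}; W {4,5,6,7,8,9}->{7,8,9}
Constraint 4 (U < W) on D(U)={4,5,6} D(W)={7,8,9}: no change
So after all 4 constraints: D(W) = {7,8,9}

Answer: {7,8,9}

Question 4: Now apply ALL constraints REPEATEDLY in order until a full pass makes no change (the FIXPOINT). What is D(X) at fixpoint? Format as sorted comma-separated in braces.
pass 0 (initial): D(X)={3,4,7}
pass 1: U {4,5,6,7,8,9}->{4,5,6}; W {4,5,6,7,8,9}->{7,8,9}; X {3,4,7}->{3,4}
pass 2: no change
Fixpoint after 2 passes: D(X) = {3,4}

Answer: {3,4}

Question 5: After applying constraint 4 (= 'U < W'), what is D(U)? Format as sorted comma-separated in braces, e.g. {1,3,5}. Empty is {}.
Constraint 1 (W != X) on D(W)={4,5,6,7,8,9} D(X)={3,4,7}: no change
Constraint 2 (Z != X) on D(Z)={3,4,5,6} D(X)={3,4,7}: no change
Constraint 3 (U + X = W) on D(U)={4,5,6,7,8,9} D(X)={3,4,7} D(W)={4,5,6,7,8,9}: U {4,5,6,7,8,9}->{4,5,6}; X {3,4,7}->{3,4}; W {4,5,6,7,8,9}->{7,8,9}
Constraint 4 (U < W) on D(U)={4,5,6} D(W)={7,8,9}: no change
So after constraint 4: D(U) = {4,5,6}

Answer: {4,5,6}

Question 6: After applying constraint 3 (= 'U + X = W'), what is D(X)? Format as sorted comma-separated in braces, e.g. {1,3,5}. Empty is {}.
Answer: {3,4}

Derivation:
Constraint 1 (W != X) on D(W)={4,5,6,7,8,9} D(X)={3,4,7}: no change
Constraint 2 (Z != X) on D(Z)={3,4,5,6} D(X)={3,4,7}: no change
Constraint 3 (U + X = W) on D(U)={4,5,6,7,8,9} D(X)={3,4,7} D(W)={4,5,6,7,8,9}: U {4,5,6,7,8,9}->{4,5,6}; X {3,4,7}->{3,4}; W {4,5,6,7,8,9}->{7,8,9}
So after constraint 3: D(X) = {3,4}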